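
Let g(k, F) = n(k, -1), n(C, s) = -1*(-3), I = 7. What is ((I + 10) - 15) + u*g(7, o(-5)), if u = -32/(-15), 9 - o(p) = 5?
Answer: 42/5 ≈ 8.4000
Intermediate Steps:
o(p) = 4 (o(p) = 9 - 1*5 = 9 - 5 = 4)
n(C, s) = 3
u = 32/15 (u = -32*(-1/15) = 32/15 ≈ 2.1333)
g(k, F) = 3
((I + 10) - 15) + u*g(7, o(-5)) = ((7 + 10) - 15) + (32/15)*3 = (17 - 15) + 32/5 = 2 + 32/5 = 42/5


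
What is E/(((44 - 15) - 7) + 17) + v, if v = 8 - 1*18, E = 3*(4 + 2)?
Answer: -124/13 ≈ -9.5385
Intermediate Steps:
E = 18 (E = 3*6 = 18)
v = -10 (v = 8 - 18 = -10)
E/(((44 - 15) - 7) + 17) + v = 18/(((44 - 15) - 7) + 17) - 10 = 18/((29 - 7) + 17) - 10 = 18/(22 + 17) - 10 = 18/39 - 10 = 18*(1/39) - 10 = 6/13 - 10 = -124/13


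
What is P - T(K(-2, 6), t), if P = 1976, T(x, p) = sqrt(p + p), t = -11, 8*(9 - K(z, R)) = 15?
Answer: 1976 - I*sqrt(22) ≈ 1976.0 - 4.6904*I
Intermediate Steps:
K(z, R) = 57/8 (K(z, R) = 9 - 1/8*15 = 9 - 15/8 = 57/8)
T(x, p) = sqrt(2)*sqrt(p) (T(x, p) = sqrt(2*p) = sqrt(2)*sqrt(p))
P - T(K(-2, 6), t) = 1976 - sqrt(2)*sqrt(-11) = 1976 - sqrt(2)*I*sqrt(11) = 1976 - I*sqrt(22)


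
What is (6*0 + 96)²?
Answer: 9216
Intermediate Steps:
(6*0 + 96)² = (0 + 96)² = 96² = 9216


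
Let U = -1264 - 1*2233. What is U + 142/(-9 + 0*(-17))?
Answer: -31615/9 ≈ -3512.8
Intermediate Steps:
U = -3497 (U = -1264 - 2233 = -3497)
U + 142/(-9 + 0*(-17)) = -3497 + 142/(-9 + 0*(-17)) = -3497 + 142/(-9 + 0) = -3497 + 142/(-9) = -3497 + 142*(-⅑) = -3497 - 142/9 = -31615/9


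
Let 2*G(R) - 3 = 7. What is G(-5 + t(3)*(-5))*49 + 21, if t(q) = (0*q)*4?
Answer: 266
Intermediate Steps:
t(q) = 0 (t(q) = 0*4 = 0)
G(R) = 5 (G(R) = 3/2 + (½)*7 = 3/2 + 7/2 = 5)
G(-5 + t(3)*(-5))*49 + 21 = 5*49 + 21 = 245 + 21 = 266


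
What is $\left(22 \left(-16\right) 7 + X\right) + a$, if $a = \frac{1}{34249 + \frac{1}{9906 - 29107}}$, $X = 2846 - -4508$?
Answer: $\frac{3215737603921}{657615048} \approx 4890.0$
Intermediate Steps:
$X = 7354$ ($X = 2846 + 4508 = 7354$)
$a = \frac{19201}{657615048}$ ($a = \frac{1}{34249 + \frac{1}{-19201}} = \frac{1}{34249 - \frac{1}{19201}} = \frac{1}{\frac{657615048}{19201}} = \frac{19201}{657615048} \approx 2.9198 \cdot 10^{-5}$)
$\left(22 \left(-16\right) 7 + X\right) + a = \left(22 \left(-16\right) 7 + 7354\right) + \frac{19201}{657615048} = \left(\left(-352\right) 7 + 7354\right) + \frac{19201}{657615048} = \left(-2464 + 7354\right) + \frac{19201}{657615048} = 4890 + \frac{19201}{657615048} = \frac{3215737603921}{657615048}$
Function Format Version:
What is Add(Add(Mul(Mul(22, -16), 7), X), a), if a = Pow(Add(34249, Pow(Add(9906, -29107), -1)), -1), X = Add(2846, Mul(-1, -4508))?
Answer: Rational(3215737603921, 657615048) ≈ 4890.0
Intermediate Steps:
X = 7354 (X = Add(2846, 4508) = 7354)
a = Rational(19201, 657615048) (a = Pow(Add(34249, Pow(-19201, -1)), -1) = Pow(Add(34249, Rational(-1, 19201)), -1) = Pow(Rational(657615048, 19201), -1) = Rational(19201, 657615048) ≈ 2.9198e-5)
Add(Add(Mul(Mul(22, -16), 7), X), a) = Add(Add(Mul(Mul(22, -16), 7), 7354), Rational(19201, 657615048)) = Add(Add(Mul(-352, 7), 7354), Rational(19201, 657615048)) = Add(Add(-2464, 7354), Rational(19201, 657615048)) = Add(4890, Rational(19201, 657615048)) = Rational(3215737603921, 657615048)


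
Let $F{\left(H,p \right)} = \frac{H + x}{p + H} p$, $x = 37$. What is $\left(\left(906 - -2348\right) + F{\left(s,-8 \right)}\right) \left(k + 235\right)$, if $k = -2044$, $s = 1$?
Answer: $- \frac{41755338}{7} \approx -5.965 \cdot 10^{6}$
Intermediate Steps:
$F{\left(H,p \right)} = \frac{p \left(37 + H\right)}{H + p}$ ($F{\left(H,p \right)} = \frac{H + 37}{p + H} p = \frac{37 + H}{H + p} p = \frac{p \left(37 + H\right)}{H + p}$)
$\left(\left(906 - -2348\right) + F{\left(s,-8 \right)}\right) \left(k + 235\right) = \left(\left(906 - -2348\right) - \frac{8 \left(37 + 1\right)}{1 - 8}\right) \left(-2044 + 235\right) = \left(\left(906 + 2348\right) - 8 \frac{1}{-7} \cdot 38\right) \left(-1809\right) = \left(3254 - \left(- \frac{8}{7}\right) 38\right) \left(-1809\right) = \left(3254 + \frac{304}{7}\right) \left(-1809\right) = \frac{23082}{7} \left(-1809\right) = - \frac{41755338}{7}$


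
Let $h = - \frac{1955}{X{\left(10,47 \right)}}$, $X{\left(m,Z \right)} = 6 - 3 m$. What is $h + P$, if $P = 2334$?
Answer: $\frac{57971}{24} \approx 2415.5$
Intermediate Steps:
$h = \frac{1955}{24}$ ($h = - \frac{1955}{6 - 30} = - \frac{1955}{-24} = \left(-1955\right) \left(- \frac{1}{24}\right) = \frac{1955}{24} \approx 81.458$)
$h + P = \frac{1955}{24} + 2334 = \frac{57971}{24}$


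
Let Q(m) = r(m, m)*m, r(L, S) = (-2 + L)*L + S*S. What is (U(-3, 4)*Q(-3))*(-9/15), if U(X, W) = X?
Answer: -648/5 ≈ -129.60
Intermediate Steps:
r(L, S) = S² + L*(-2 + L) (r(L, S) = L*(-2 + L) + S² = S² + L*(-2 + L))
Q(m) = m*(-2*m + 2*m²) (Q(m) = (m² + m² - 2*m)*m = (-2*m + 2*m²)*m = m*(-2*m + 2*m²))
(U(-3, 4)*Q(-3))*(-9/15) = (-6*(-3)²*(-1 - 3))*(-9/15) = (-6*9*(-4))*(-9*1/15) = -3*(-72)*(-⅗) = 216*(-⅗) = -648/5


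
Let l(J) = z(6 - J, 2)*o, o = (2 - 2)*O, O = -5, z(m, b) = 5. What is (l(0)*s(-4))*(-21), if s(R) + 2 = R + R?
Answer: 0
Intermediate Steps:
s(R) = -2 + 2*R (s(R) = -2 + (R + R) = -2 + 2*R)
o = 0 (o = (2 - 2)*(-5) = 0*(-5) = 0)
l(J) = 0 (l(J) = 5*0 = 0)
(l(0)*s(-4))*(-21) = (0*(-2 + 2*(-4)))*(-21) = (0*(-2 - 8))*(-21) = (0*(-10))*(-21) = 0*(-21) = 0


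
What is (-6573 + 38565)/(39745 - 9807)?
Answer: 15996/14969 ≈ 1.0686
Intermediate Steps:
(-6573 + 38565)/(39745 - 9807) = 31992/29938 = 31992*(1/29938) = 15996/14969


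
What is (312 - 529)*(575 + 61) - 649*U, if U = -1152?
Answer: 609636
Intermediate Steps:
(312 - 529)*(575 + 61) - 649*U = (312 - 529)*(575 + 61) - 649*(-1152) = -217*636 + 747648 = -138012 + 747648 = 609636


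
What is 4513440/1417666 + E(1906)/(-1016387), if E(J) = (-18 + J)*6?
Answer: 2285671210416/720448646371 ≈ 3.1726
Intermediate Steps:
E(J) = -108 + 6*J
4513440/1417666 + E(1906)/(-1016387) = 4513440/1417666 + (-108 + 6*1906)/(-1016387) = 4513440*(1/1417666) + (-108 + 11436)*(-1/1016387) = 2256720/708833 + 11328*(-1/1016387) = 2256720/708833 - 11328/1016387 = 2285671210416/720448646371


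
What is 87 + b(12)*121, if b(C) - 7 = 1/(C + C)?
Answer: 22537/24 ≈ 939.04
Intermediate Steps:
b(C) = 7 + 1/(2*C) (b(C) = 7 + 1/(C + C) = 7 + 1/(2*C))
87 + b(12)*121 = 87 + (7 + (1/2)/12)*121 = 87 + (7 + (1/2)*(1/12))*121 = 87 + (7 + 1/24)*121 = 87 + (169/24)*121 = 87 + 20449/24 = 22537/24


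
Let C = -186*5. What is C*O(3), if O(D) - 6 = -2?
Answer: -3720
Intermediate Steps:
C = -930
O(D) = 4 (O(D) = 6 - 2 = 4)
C*O(3) = -930*4 = -3720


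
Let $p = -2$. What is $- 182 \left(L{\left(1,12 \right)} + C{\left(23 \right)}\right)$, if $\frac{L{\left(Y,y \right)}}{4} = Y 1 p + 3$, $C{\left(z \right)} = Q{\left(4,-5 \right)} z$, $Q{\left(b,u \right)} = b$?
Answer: $-17472$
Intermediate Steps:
$C{\left(z \right)} = 4 z$
$L{\left(Y,y \right)} = 12 - 8 Y$ ($L{\left(Y,y \right)} = 4 \left(Y 1 \left(-2\right) + 3\right) = 4 \left(Y \left(-2\right) + 3\right) = 4 \left(- 2 Y + 3\right) = 4 \left(3 - 2 Y\right) = 12 - 8 Y$)
$- 182 \left(L{\left(1,12 \right)} + C{\left(23 \right)}\right) = - 182 \left(\left(12 - 8\right) + 4 \cdot 23\right) = - 182 \left(\left(12 - 8\right) + 92\right) = - 182 \left(4 + 92\right) = \left(-182\right) 96 = -17472$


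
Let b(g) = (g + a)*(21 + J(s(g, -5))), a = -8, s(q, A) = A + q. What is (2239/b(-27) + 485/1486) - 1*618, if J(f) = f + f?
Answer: -1378056661/2236430 ≈ -616.19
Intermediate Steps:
J(f) = 2*f
b(g) = (-8 + g)*(11 + 2*g) (b(g) = (g - 8)*(21 + 2*(-5 + g)) = (-8 + g)*(21 + (-10 + 2*g)) = (-8 + g)*(11 + 2*g))
(2239/b(-27) + 485/1486) - 1*618 = (2239/(-88 - 5*(-27) + 2*(-27)²) + 485/1486) - 1*618 = (2239/(-88 + 135 + 2*729) + 485*(1/1486)) - 618 = (2239/(-88 + 135 + 1458) + 485/1486) - 618 = (2239/1505 + 485/1486) - 618 = 4057079/2236430 - 618 = -1378056661/2236430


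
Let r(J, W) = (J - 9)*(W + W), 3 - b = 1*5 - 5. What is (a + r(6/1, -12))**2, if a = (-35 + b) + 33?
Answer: 5329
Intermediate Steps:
b = 3 (b = 3 - (1*5 - 5) = 3 - (5 - 5) = 3 - 1*0 = 3 + 0 = 3)
r(J, W) = 2*W*(-9 + J) (r(J, W) = (-9 + J)*(2*W) = 2*W*(-9 + J))
a = 1 (a = (-35 + 3) + 33 = -32 + 33 = 1)
(a + r(6/1, -12))**2 = (1 + 2*(-12)*(-9 + 6/1))**2 = (1 + 2*(-12)*(-9 + 6*1))**2 = (1 + 2*(-12)*(-9 + 6))**2 = (1 + 2*(-12)*(-3))**2 = (1 + 72)**2 = 73**2 = 5329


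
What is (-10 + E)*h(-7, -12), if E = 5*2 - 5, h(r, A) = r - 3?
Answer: 50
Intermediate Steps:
h(r, A) = -3 + r
E = 5 (E = 10 - 5 = 5)
(-10 + E)*h(-7, -12) = (-10 + 5)*(-3 - 7) = -5*(-10) = 50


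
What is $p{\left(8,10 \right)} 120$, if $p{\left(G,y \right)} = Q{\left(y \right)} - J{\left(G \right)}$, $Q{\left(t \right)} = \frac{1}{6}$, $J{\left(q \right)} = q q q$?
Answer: $-61420$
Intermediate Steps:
$J{\left(q \right)} = q^{3}$ ($J{\left(q \right)} = q^{2} q = q^{3}$)
$Q{\left(t \right)} = \frac{1}{6}$
$p{\left(G,y \right)} = \frac{1}{6} - G^{3}$
$p{\left(8,10 \right)} 120 = \left(\frac{1}{6} - 8^{3}\right) 120 = \left(\frac{1}{6} - 512\right) 120 = \left(- \frac{3071}{6}\right) 120 = -61420$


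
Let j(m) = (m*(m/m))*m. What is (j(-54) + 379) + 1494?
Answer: 4789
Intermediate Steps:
j(m) = m² (j(m) = (m*1)*m = m*m = m²)
(j(-54) + 379) + 1494 = ((-54)² + 379) + 1494 = (2916 + 379) + 1494 = 3295 + 1494 = 4789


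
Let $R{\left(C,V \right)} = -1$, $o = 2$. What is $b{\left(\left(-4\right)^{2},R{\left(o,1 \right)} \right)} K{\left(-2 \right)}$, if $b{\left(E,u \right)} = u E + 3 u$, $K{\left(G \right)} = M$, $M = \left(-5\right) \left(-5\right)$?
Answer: $-475$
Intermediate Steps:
$M = 25$
$K{\left(G \right)} = 25$
$b{\left(E,u \right)} = 3 u + E u$ ($b{\left(E,u \right)} = E u + 3 u = 3 u + E u$)
$b{\left(\left(-4\right)^{2},R{\left(o,1 \right)} \right)} K{\left(-2 \right)} = - (3 + \left(-4\right)^{2}) 25 = - (3 + 16) 25 = \left(-1\right) 19 \cdot 25 = \left(-19\right) 25 = -475$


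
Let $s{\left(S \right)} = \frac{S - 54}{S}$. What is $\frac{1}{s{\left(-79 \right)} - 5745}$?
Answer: $- \frac{79}{453722} \approx -0.00017412$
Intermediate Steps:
$s{\left(S \right)} = \frac{-54 + S}{S}$
$\frac{1}{s{\left(-79 \right)} - 5745} = \frac{1}{\frac{-54 - 79}{-79} - 5745} = \frac{1}{\left(- \frac{1}{79}\right) \left(-133\right) - 5745} = \frac{1}{\frac{133}{79} - 5745} = \frac{1}{- \frac{453722}{79}} = - \frac{79}{453722}$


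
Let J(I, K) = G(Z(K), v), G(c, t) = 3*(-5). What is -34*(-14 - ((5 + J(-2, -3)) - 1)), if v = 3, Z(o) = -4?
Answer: 102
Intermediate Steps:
G(c, t) = -15
J(I, K) = -15
-34*(-14 - ((5 + J(-2, -3)) - 1)) = -34*(-14 - ((5 - 15) - 1)) = -34*(-14 - (-10 - 1)) = -34*(-14 - 1*(-11)) = -34*(-14 + 11) = -34*(-3) = 102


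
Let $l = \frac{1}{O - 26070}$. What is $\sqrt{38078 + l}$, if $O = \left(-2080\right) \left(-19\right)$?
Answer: $\frac{\sqrt{275536216338}}{2690} \approx 195.14$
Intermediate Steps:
$O = 39520$
$l = \frac{1}{13450}$ ($l = \frac{1}{39520 - 26070} = \frac{1}{13450} \approx 7.4349 \cdot 10^{-5}$)
$\sqrt{38078 + l} = \sqrt{38078 + \frac{1}{13450}} = \sqrt{\frac{512149101}{13450}} = \frac{\sqrt{275536216338}}{2690}$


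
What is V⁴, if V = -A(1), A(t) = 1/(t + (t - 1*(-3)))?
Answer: 1/625 ≈ 0.0016000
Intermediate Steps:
A(t) = 1/(3 + 2*t) (A(t) = 1/(t + (t + 3)) = 1/(t + (3 + t)) = 1/(3 + 2*t))
V = -⅕ (V = -1/(3 + 2*1) = -1/(3 + 2) = -1/5 = -1*⅕ = -⅕ ≈ -0.20000)
V⁴ = (-⅕)⁴ = 1/625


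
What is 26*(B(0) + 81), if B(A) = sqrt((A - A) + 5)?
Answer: 2106 + 26*sqrt(5) ≈ 2164.1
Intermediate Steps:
B(A) = sqrt(5) (B(A) = sqrt(0 + 5) = sqrt(5))
26*(B(0) + 81) = 26*(sqrt(5) + 81) = 26*(81 + sqrt(5)) = 2106 + 26*sqrt(5)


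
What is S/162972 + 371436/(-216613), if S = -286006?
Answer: -61243142735/17650926918 ≈ -3.4697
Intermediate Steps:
S/162972 + 371436/(-216613) = -286006/162972 + 371436/(-216613) = -286006*1/162972 + 371436*(-1/216613) = -143003/81486 - 371436/216613 = -61243142735/17650926918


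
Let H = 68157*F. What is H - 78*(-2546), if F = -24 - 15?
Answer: -2459535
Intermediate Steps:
F = -39
H = -2658123 (H = 68157*(-39) = -2658123)
H - 78*(-2546) = -2658123 - 78*(-2546) = -2658123 + 198588 = -2459535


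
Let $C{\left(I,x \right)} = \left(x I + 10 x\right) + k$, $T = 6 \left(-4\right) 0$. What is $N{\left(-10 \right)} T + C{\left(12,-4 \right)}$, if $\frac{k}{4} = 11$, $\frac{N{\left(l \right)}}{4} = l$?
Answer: $-44$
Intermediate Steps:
$N{\left(l \right)} = 4 l$
$T = 0$ ($T = \left(-24\right) 0 = 0$)
$k = 44$ ($k = 4 \cdot 11 = 44$)
$C{\left(I,x \right)} = 44 + 10 x + I x$ ($C{\left(I,x \right)} = \left(x I + 10 x\right) + 44 = \left(I x + 10 x\right) + 44 = \left(10 x + I x\right) + 44 = 44 + 10 x + I x$)
$N{\left(-10 \right)} T + C{\left(12,-4 \right)} = 4 \left(-10\right) 0 + \left(44 + 10 \left(-4\right) + 12 \left(-4\right)\right) = \left(-40\right) 0 - 44 = 0 - 44 = -44$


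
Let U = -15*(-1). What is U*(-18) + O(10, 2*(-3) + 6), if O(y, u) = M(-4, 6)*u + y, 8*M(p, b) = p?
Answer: -260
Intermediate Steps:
M(p, b) = p/8
U = 15
O(y, u) = y - u/2 (O(y, u) = ((⅛)*(-4))*u + y = -u/2 + y = y - u/2)
U*(-18) + O(10, 2*(-3) + 6) = 15*(-18) + (10 - (2*(-3) + 6)/2) = -270 + (10 - (-6 + 6)/2) = -270 + (10 - ½*0) = -270 + (10 + 0) = -270 + 10 = -260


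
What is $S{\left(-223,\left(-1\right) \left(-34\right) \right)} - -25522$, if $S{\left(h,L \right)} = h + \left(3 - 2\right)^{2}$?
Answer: $25300$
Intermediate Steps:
$S{\left(h,L \right)} = 1 + h$ ($S{\left(h,L \right)} = h + 1^{2} = h + 1 = 1 + h$)
$S{\left(-223,\left(-1\right) \left(-34\right) \right)} - -25522 = \left(1 - 223\right) - -25522 = -222 + 25522 = 25300$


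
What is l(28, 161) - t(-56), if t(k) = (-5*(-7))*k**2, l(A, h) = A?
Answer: -109732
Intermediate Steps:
t(k) = 35*k**2
l(28, 161) - t(-56) = 28 - 35*(-56)**2 = 28 - 35*3136 = 28 - 1*109760 = 28 - 109760 = -109732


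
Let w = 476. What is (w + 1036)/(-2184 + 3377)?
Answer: 1512/1193 ≈ 1.2674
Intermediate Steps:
(w + 1036)/(-2184 + 3377) = (476 + 1036)/(-2184 + 3377) = 1512/1193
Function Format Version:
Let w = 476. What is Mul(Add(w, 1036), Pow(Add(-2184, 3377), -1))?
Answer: Rational(1512, 1193) ≈ 1.2674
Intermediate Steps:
Mul(Add(w, 1036), Pow(Add(-2184, 3377), -1)) = Mul(Add(476, 1036), Pow(Add(-2184, 3377), -1)) = Mul(1512, Pow(1193, -1)) = Mul(1512, Rational(1, 1193)) = Rational(1512, 1193)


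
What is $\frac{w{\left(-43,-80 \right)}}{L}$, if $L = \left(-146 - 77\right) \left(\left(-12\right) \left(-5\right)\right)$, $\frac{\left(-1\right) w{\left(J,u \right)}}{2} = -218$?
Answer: $- \frac{109}{3345} \approx -0.032586$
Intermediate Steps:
$w{\left(J,u \right)} = 436$ ($w{\left(J,u \right)} = \left(-2\right) \left(-218\right) = 436$)
$L = -13380$ ($L = \left(-223\right) 60 = -13380$)
$\frac{w{\left(-43,-80 \right)}}{L} = \frac{436}{-13380} = 436 \left(- \frac{1}{13380}\right) = - \frac{109}{3345}$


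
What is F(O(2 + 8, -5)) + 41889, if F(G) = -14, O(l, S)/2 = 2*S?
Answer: 41875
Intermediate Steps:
O(l, S) = 4*S (O(l, S) = 2*(2*S) = 4*S)
F(O(2 + 8, -5)) + 41889 = -14 + 41889 = 41875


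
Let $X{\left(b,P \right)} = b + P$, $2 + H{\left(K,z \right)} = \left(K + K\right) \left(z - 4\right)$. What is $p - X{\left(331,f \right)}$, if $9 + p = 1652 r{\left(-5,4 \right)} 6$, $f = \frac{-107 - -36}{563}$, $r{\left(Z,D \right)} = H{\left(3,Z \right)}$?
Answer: $- \frac{312696885}{563} \approx -5.5541 \cdot 10^{5}$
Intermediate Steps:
$H{\left(K,z \right)} = -2 + 2 K \left(-4 + z\right)$ ($H{\left(K,z \right)} = -2 + \left(K + K\right) \left(z - 4\right) = -2 + 2 K \left(-4 + z\right)$)
$r{\left(Z,D \right)} = -26 + 6 Z$ ($r{\left(Z,D \right)} = -2 - 24 + 2 \cdot 3 Z = -2 - 24 + 6 Z = -26 + 6 Z$)
$f = - \frac{71}{563}$ ($f = \left(-107 + 36\right) \frac{1}{563} = \left(-71\right) \frac{1}{563} = - \frac{71}{563} \approx -0.12611$)
$X{\left(b,P \right)} = P + b$
$p = -555081$ ($p = -9 + 1652 \left(-26 + 6 \left(-5\right)\right) 6 = -9 + 1652 \left(-26 - 30\right) 6 = -9 + 1652 \left(\left(-56\right) 6\right) = -9 + 1652 \left(-336\right) = -9 - 555072 = -555081$)
$p - X{\left(331,f \right)} = -555081 - \left(- \frac{71}{563} + 331\right) = -555081 - \frac{186282}{563} = - \frac{312696885}{563}$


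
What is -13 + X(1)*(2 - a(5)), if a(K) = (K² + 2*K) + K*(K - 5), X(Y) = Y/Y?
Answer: -46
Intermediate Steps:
X(Y) = 1
a(K) = K² + 2*K + K*(-5 + K) (a(K) = (K² + 2*K) + K*(-5 + K) = K² + 2*K + K*(-5 + K))
-13 + X(1)*(2 - a(5)) = -13 + 1*(2 - 5*(-3 + 2*5)) = -13 + 1*(2 - 5*(-3 + 10)) = -13 + 1*(2 - 5*7) = -13 + 1*(2 - 1*35) = -13 + 1*(2 - 35) = -13 + 1*(-33) = -13 - 33 = -46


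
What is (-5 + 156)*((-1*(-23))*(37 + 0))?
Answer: 128501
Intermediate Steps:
(-5 + 156)*((-1*(-23))*(37 + 0)) = 151*(23*37) = 151*851 = 128501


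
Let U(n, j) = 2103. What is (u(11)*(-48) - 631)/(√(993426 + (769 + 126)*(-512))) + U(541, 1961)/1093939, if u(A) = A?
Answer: 2103/1093939 - 1159*√535186/535186 ≈ -1.5824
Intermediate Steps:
(u(11)*(-48) - 631)/(√(993426 + (769 + 126)*(-512))) + U(541, 1961)/1093939 = (11*(-48) - 631)/(√(993426 + (769 + 126)*(-512))) + 2103/1093939 = (-528 - 631)/(√(993426 + 895*(-512))) + 2103*(1/1093939) = -1159/√(993426 - 458240) + 2103/1093939 = -1159*√535186/535186 + 2103/1093939 = 2103/1093939 - 1159*√535186/535186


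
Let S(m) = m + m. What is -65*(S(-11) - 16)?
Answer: 2470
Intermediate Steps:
S(m) = 2*m
-65*(S(-11) - 16) = -65*(2*(-11) - 16) = -65*(-22 - 16) = -65*(-38) = 2470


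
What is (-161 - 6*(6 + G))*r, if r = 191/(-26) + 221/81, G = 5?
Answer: 2207575/2106 ≈ 1048.2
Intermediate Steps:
r = -9725/2106 (r = 191*(-1/26) + 221*(1/81) = -191/26 + 221/81 = -9725/2106 ≈ -4.6178)
(-161 - 6*(6 + G))*r = (-161 - 6*(6 + 5))*(-9725/2106) = (-161 - 6*11)*(-9725/2106) = (-161 - 66)*(-9725/2106) = -227*(-9725/2106) = 2207575/2106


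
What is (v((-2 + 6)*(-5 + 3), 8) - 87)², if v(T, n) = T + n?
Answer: 7569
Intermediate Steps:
(v((-2 + 6)*(-5 + 3), 8) - 87)² = (((-2 + 6)*(-5 + 3) + 8) - 87)² = ((4*(-2) + 8) - 87)² = ((-8 + 8) - 87)² = (0 - 87)² = (-87)² = 7569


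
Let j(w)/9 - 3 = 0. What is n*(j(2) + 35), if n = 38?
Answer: 2356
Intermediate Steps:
j(w) = 27 (j(w) = 27 + 9*0 = 27 + 0 = 27)
n*(j(2) + 35) = 38*(27 + 35) = 38*62 = 2356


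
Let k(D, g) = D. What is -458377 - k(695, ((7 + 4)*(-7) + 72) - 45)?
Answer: -459072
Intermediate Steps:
-458377 - k(695, ((7 + 4)*(-7) + 72) - 45) = -458377 - 1*695 = -458377 - 695 = -459072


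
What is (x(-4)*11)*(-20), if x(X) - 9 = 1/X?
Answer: -1925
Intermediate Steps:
x(X) = 9 + 1/X
(x(-4)*11)*(-20) = ((9 + 1/(-4))*11)*(-20) = ((9 - 1/4)*11)*(-20) = ((35/4)*11)*(-20) = (385/4)*(-20) = -1925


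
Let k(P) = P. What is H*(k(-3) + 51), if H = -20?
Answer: -960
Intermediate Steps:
H*(k(-3) + 51) = -20*(-3 + 51) = -20*48 = -960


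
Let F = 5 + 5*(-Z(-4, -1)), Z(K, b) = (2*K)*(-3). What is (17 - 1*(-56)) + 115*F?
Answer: -13152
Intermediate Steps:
Z(K, b) = -6*K
F = -115 (F = 5 + 5*(-(-6)*(-4)) = 5 + 5*(-1*24) = 5 + 5*(-24) = 5 - 120 = -115)
(17 - 1*(-56)) + 115*F = (17 - 1*(-56)) + 115*(-115) = (17 + 56) - 13225 = 73 - 13225 = -13152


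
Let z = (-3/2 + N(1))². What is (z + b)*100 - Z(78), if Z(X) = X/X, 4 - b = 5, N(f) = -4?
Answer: 2924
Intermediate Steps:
b = -1 (b = 4 - 1*5 = 4 - 5 = -1)
z = 121/4 (z = (-3/2 - 4)² = (-11/2)² = 121/4 ≈ 30.250)
Z(X) = 1
(z + b)*100 - Z(78) = (121/4 - 1)*100 - 1*1 = (117/4)*100 - 1 = 2925 - 1 = 2924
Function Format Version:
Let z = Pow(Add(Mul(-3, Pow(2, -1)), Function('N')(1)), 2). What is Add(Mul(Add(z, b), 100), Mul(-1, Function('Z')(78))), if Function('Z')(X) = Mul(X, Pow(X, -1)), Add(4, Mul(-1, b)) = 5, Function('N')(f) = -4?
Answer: 2924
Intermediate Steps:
b = -1 (b = Add(4, Mul(-1, 5)) = Add(4, -5) = -1)
z = Rational(121, 4) (z = Pow(Add(Mul(-3, Pow(2, -1)), -4), 2) = Pow(Add(Mul(-3, Rational(1, 2)), -4), 2) = Pow(Add(Rational(-3, 2), -4), 2) = Pow(Rational(-11, 2), 2) = Rational(121, 4) ≈ 30.250)
Function('Z')(X) = 1
Add(Mul(Add(z, b), 100), Mul(-1, Function('Z')(78))) = Add(Mul(Add(Rational(121, 4), -1), 100), Mul(-1, 1)) = Add(Mul(Rational(117, 4), 100), -1) = Add(2925, -1) = 2924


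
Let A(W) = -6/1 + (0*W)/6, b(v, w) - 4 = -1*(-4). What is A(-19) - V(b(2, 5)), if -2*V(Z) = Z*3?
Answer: 6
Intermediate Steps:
b(v, w) = 8 (b(v, w) = 4 - 1*(-4) = 4 + 4 = 8)
V(Z) = -3*Z/2 (V(Z) = -Z*3/2 = -3*Z/2)
A(W) = -6 (A(W) = -6*1 + 0*(⅙) = -6 + 0 = -6)
A(-19) - V(b(2, 5)) = -6 - (-3)*8/2 = -6 - 1*(-12) = -6 + 12 = 6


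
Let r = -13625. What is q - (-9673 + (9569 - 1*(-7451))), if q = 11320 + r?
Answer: -9652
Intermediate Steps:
q = -2305 (q = 11320 - 13625 = -2305)
q - (-9673 + (9569 - 1*(-7451))) = -2305 - (-9673 + (9569 - 1*(-7451))) = -2305 - (-9673 + (9569 + 7451)) = -2305 - (-9673 + 17020) = -2305 - 1*7347 = -2305 - 7347 = -9652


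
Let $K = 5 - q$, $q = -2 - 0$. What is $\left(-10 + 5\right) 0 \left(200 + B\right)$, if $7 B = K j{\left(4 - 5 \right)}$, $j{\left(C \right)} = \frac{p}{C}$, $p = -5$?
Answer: $0$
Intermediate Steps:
$q = -2$ ($q = -2 + 0 = -2$)
$K = 7$ ($K = 5 - -2 = 5 + 2 = 7$)
$j{\left(C \right)} = - \frac{5}{C}$
$B = 5$ ($B = \frac{7 \left(- \frac{5}{4 - 5}\right)}{7} = \frac{7 \left(- \frac{5}{-1}\right)}{7} = \frac{7 \left(\left(-5\right) \left(-1\right)\right)}{7} = \frac{7 \cdot 5}{7} = \frac{1}{7} \cdot 35 = 5$)
$\left(-10 + 5\right) 0 \left(200 + B\right) = \left(-10 + 5\right) 0 \left(200 + 5\right) = \left(-5\right) 0 \cdot 205 = 0 \cdot 205 = 0$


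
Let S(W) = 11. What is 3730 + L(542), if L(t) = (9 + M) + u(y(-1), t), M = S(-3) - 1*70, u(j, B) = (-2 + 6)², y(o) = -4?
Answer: 3696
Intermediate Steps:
u(j, B) = 16 (u(j, B) = 4² = 16)
M = -59 (M = 11 - 1*70 = 11 - 70 = -59)
L(t) = -34 (L(t) = (9 - 59) + 16 = -50 + 16 = -34)
3730 + L(542) = 3730 - 34 = 3696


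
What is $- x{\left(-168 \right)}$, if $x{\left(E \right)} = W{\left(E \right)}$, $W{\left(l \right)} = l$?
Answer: $168$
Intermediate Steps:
$x{\left(E \right)} = E$
$- x{\left(-168 \right)} = \left(-1\right) \left(-168\right) = 168$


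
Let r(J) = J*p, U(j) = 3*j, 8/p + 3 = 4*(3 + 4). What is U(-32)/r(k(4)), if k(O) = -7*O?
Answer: 75/7 ≈ 10.714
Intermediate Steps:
p = 8/25 (p = 8/(-3 + 4*(3 + 4)) = 8/(-3 + 4*7) = 8/(-3 + 28) = 8/25 ≈ 0.32000)
r(J) = 8*J/25 (r(J) = J*(8/25) = 8*J/25)
U(-32)/r(k(4)) = (3*(-32))/((8*(-7*4)/25)) = -96/((8/25)*(-28)) = -96/(-224/25) = -96*(-25/224) = 75/7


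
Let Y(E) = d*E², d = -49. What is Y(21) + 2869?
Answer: -18740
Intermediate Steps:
Y(E) = -49*E²
Y(21) + 2869 = -49*21² + 2869 = -49*441 + 2869 = -21609 + 2869 = -18740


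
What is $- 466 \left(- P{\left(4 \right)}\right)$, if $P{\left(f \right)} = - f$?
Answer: $-1864$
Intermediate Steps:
$- 466 \left(- P{\left(4 \right)}\right) = - 466 \left(- \left(-1\right) 4\right) = - 466 \left(\left(-1\right) \left(-4\right)\right) = \left(-466\right) 4 = -1864$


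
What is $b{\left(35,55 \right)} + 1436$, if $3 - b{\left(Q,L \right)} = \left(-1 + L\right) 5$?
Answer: $1169$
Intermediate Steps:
$b{\left(Q,L \right)} = 8 - 5 L$ ($b{\left(Q,L \right)} = 3 - \left(-1 + L\right) 5 = 3 - \left(-5 + 5 L\right) = 8 - 5 L$)
$b{\left(35,55 \right)} + 1436 = \left(8 - 275\right) + 1436 = -267 + 1436 = 1169$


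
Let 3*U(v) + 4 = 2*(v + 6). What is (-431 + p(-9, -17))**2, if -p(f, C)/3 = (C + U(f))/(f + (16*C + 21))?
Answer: 12571118641/67600 ≈ 1.8596e+5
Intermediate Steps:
U(v) = 8/3 + 2*v/3 (U(v) = -4/3 + (2*(v + 6))/3 = -4/3 + (2*(6 + v))/3 = -4/3 + (12 + 2*v)/3 = -4/3 + (4 + 2*v/3) = 8/3 + 2*v/3)
p(f, C) = -3*(8/3 + C + 2*f/3)/(21 + f + 16*C) (p(f, C) = -3*(C + (8/3 + 2*f/3))/(f + (16*C + 21)) = -3*(8/3 + C + 2*f/3)/(f + (21 + 16*C)) = -3*(8/3 + C + 2*f/3)/(21 + f + 16*C))
(-431 + p(-9, -17))**2 = (-431 + (-8 - 3*(-17) - 2*(-9))/(21 - 9 + 16*(-17)))**2 = (-431 + (-8 + 51 + 18)/(21 - 9 - 272))**2 = (-431 + 61/(-260))**2 = (-431 - 1/260*61)**2 = (-431 - 61/260)**2 = (-112121/260)**2 = 12571118641/67600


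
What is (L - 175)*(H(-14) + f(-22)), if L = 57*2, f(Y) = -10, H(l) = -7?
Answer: 1037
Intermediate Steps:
L = 114
(L - 175)*(H(-14) + f(-22)) = (114 - 175)*(-7 - 10) = -61*(-17) = 1037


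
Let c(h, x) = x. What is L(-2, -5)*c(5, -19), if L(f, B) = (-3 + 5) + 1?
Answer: -57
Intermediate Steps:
L(f, B) = 3 (L(f, B) = 2 + 1 = 3)
L(-2, -5)*c(5, -19) = 3*(-19) = -57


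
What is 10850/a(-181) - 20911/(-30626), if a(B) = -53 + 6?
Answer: -331309283/1439422 ≈ -230.17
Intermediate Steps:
a(B) = -47
10850/a(-181) - 20911/(-30626) = 10850/(-47) - 20911/(-30626) = 10850*(-1/47) - 20911*(-1/30626) = -10850/47 + 20911/30626 = -331309283/1439422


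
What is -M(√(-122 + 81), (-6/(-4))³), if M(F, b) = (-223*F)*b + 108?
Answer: -108 + 6021*I*√41/8 ≈ -108.0 + 4819.1*I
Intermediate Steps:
M(F, b) = 108 - 223*F*b (M(F, b) = -223*F*b + 108 = 108 - 223*F*b)
-M(√(-122 + 81), (-6/(-4))³) = -(108 - 223*√(-122 + 81)*(-6/(-4))³) = -(108 - 223*√(-41)*(-6*(-¼))³) = -(108 - 223*I*√41*(3/2)³) = -(108 - 223*I*√41*27/8) = -(108 - 6021*I*√41/8) = -108 + 6021*I*√41/8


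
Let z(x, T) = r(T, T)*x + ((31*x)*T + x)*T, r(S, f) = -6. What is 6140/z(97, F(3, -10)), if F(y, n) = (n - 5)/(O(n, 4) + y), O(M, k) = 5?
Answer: 392960/627687 ≈ 0.62604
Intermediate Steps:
F(y, n) = (-5 + n)/(5 + y) (F(y, n) = (n - 5)/(5 + y) = (-5 + n)/(5 + y))
z(x, T) = -6*x + T*(x + 31*T*x) (z(x, T) = -6*x + ((31*x)*T + x)*T = -6*x + (31*T*x + x)*T = -6*x + (x + 31*T*x)*T = -6*x + T*(x + 31*T*x))
6140/z(97, F(3, -10)) = 6140/((97*(-6 + (-5 - 10)/(5 + 3) + 31*((-5 - 10)/(5 + 3))²))) = 6140/((97*(-6 - 15/8 + 31*(-15/8)²))) = 6140/((97*(-6 - 15/8 + 31*(225/64)))) = 6140/((97*(-6 - 15/8 + 6975/64))) = 6140/((97*(6471/64))) = 6140/(627687/64) = 6140*(64/627687) = 392960/627687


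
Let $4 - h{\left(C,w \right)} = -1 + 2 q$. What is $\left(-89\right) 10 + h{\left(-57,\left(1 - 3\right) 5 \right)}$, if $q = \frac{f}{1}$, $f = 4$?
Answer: $-893$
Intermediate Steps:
$q = 4$ ($q = \frac{4}{1} = 4 \cdot 1 = 4$)
$h{\left(C,w \right)} = -3$ ($h{\left(C,w \right)} = 4 - \left(-1 + 2 \cdot 4\right) = 4 - \left(-1 + 8\right) = 4 - 7 = -3$)
$\left(-89\right) 10 + h{\left(-57,\left(1 - 3\right) 5 \right)} = \left(-89\right) 10 - 3 = -890 - 3 = -893$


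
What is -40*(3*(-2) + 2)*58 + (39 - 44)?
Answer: 9275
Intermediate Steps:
-40*(3*(-2) + 2)*58 + (39 - 44) = -40*(-6 + 2)*58 - 5 = -40*(-4)*58 - 5 = 160*58 - 5 = 9280 - 5 = 9275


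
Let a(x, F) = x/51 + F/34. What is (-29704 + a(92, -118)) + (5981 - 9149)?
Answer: -98621/3 ≈ -32874.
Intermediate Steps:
a(x, F) = F/34 + x/51 (a(x, F) = x*(1/51) + F*(1/34) = x/51 + F/34 = F/34 + x/51)
(-29704 + a(92, -118)) + (5981 - 9149) = (-29704 + ((1/34)*(-118) + (1/51)*92)) + (5981 - 9149) = (-29704 + (-59/17 + 92/51)) - 3168 = (-29704 - 5/3) - 3168 = -89117/3 - 3168 = -98621/3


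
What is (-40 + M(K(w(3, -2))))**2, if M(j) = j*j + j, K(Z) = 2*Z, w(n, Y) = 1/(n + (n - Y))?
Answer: 403225/256 ≈ 1575.1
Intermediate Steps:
w(n, Y) = 1/(-Y + 2*n)
M(j) = j + j**2 (M(j) = j**2 + j = j + j**2)
(-40 + M(K(w(3, -2))))**2 = (-40 + (2/(-1*(-2) + 2*3))*(1 + 2/(-1*(-2) + 2*3)))**2 = (-40 + (2/(2 + 6))*(1 + 2/(2 + 6)))**2 = (-40 + (2/8)*(1 + 2/8))**2 = (-40 + (2*(1/8))*(1 + 2*(1/8)))**2 = (-40 + (1 + 1/4)/4)**2 = (-40 + (1/4)*(5/4))**2 = (-40 + 5/16)**2 = (-635/16)**2 = 403225/256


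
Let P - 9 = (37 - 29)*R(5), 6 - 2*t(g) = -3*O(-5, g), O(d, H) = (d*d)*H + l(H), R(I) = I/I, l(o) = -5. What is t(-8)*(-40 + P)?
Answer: 14007/2 ≈ 7003.5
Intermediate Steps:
R(I) = 1
O(d, H) = -5 + H*d² (O(d, H) = (d*d)*H - 5 = d²*H - 5 = H*d² - 5 = -5 + H*d²)
t(g) = -9/2 + 75*g/2 (t(g) = 3 - (-3)*(-5 + g*(-5)²)/2 = 3 - (-3)*(-5 + g*25)/2 = 3 - (-3)*(-5 + 25*g)/2 = 3 - (15 - 75*g)/2 = 3 + (-15/2 + 75*g/2) = -9/2 + 75*g/2)
P = 17 (P = 9 + (37 - 29)*1 = 9 + 8*1 = 9 + 8 = 17)
t(-8)*(-40 + P) = (-9/2 + (75/2)*(-8))*(-40 + 17) = (-9/2 - 300)*(-23) = -609/2*(-23) = 14007/2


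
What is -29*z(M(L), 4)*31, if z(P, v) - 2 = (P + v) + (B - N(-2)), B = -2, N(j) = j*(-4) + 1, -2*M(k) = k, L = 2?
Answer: 5394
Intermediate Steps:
M(k) = -k/2
N(j) = 1 - 4*j (N(j) = -4*j + 1 = 1 - 4*j)
z(P, v) = -9 + P + v (z(P, v) = 2 + ((P + v) + (-2 - (1 - 4*(-2)))) = 2 + ((P + v) + (-2 - (1 + 8))) = 2 + ((P + v) + (-2 - 1*9)) = 2 + ((P + v) + (-2 - 9)) = 2 + ((P + v) - 11) = 2 + (-11 + P + v) = -9 + P + v)
-29*z(M(L), 4)*31 = -29*(-9 - ½*2 + 4)*31 = -29*(-9 - 1 + 4)*31 = -29*(-6)*31 = 174*31 = 5394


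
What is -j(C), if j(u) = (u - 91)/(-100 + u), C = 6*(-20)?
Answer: -211/220 ≈ -0.95909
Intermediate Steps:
C = -120
j(u) = (-91 + u)/(-100 + u)
-j(C) = -(-91 - 120)/(-100 - 120) = -(-211)/(-220) = -(-1)*(-211)/220 = -1*211/220 = -211/220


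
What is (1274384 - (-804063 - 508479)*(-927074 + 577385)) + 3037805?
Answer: -458977187249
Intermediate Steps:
(1274384 - (-804063 - 508479)*(-927074 + 577385)) + 3037805 = (1274384 - (-1312542)*(-349689)) + 3037805 = (1274384 - 1*458981499438) + 3037805 = (1274384 - 458981499438) + 3037805 = -458980225054 + 3037805 = -458977187249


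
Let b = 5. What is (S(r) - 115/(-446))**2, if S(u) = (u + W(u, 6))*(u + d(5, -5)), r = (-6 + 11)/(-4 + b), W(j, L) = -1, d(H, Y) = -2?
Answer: 29888089/198916 ≈ 150.25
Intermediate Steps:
r = 5 (r = (-6 + 11)/(-4 + 5) = 5/1 = 5*1 = 5)
S(u) = (-1 + u)*(-2 + u) (S(u) = (u - 1)*(u - 2) = (-1 + u)*(-2 + u))
(S(r) - 115/(-446))**2 = ((2 + 5**2 - 3*5) - 115/(-446))**2 = ((2 + 25 - 15) - 115*(-1/446))**2 = (12 + 115/446)**2 = (5467/446)**2 = 29888089/198916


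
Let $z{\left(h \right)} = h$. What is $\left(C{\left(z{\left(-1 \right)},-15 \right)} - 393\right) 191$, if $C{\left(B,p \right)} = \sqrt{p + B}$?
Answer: $-75063 + 764 i \approx -75063.0 + 764.0 i$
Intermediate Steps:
$C{\left(B,p \right)} = \sqrt{B + p}$
$\left(C{\left(z{\left(-1 \right)},-15 \right)} - 393\right) 191 = \left(\sqrt{-1 - 15} - 393\right) 191 = \left(\sqrt{-16} - 393\right) 191 = \left(4 i - 393\right) 191 = \left(-393 + 4 i\right) 191 = -75063 + 764 i$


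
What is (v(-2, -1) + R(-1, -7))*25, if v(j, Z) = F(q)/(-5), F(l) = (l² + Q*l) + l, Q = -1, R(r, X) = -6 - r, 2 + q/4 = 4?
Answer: -445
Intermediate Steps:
q = 8 (q = -8 + 4*4 = -8 + 16 = 8)
F(l) = l² (F(l) = (l² - l) + l = l²)
v(j, Z) = -64/5 (v(j, Z) = 8²/(-5) = 64*(-⅕) = -64/5)
(v(-2, -1) + R(-1, -7))*25 = (-64/5 + (-6 - 1*(-1)))*25 = (-64/5 + (-6 + 1))*25 = (-64/5 - 5)*25 = -89/5*25 = -445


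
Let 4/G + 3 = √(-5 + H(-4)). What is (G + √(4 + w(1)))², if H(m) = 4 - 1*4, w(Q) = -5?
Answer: (-6 + 7*I - 2*I*√5)²/49 ≈ 0.60428 - 0.61907*I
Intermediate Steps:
H(m) = 0 (H(m) = 4 - 4 = 0)
G = 4/(-3 + I*√5) (G = 4/(-3 + √(-5 + 0)) = 4/(-3 + √(-5)) = 4/(-3 + I*√5) ≈ -0.85714 - 0.63888*I)
(G + √(4 + w(1)))² = ((-6/7 - 2*I*√5/7) + √(4 - 5))² = ((-6/7 - 2*I*√5/7) + √(-1))² = ((-6/7 - 2*I*√5/7) + I)² = (-6/7 + I - 2*I*√5/7)²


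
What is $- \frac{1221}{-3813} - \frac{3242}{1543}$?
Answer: $- \frac{3492581}{1961153} \approx -1.7809$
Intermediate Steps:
$- \frac{1221}{-3813} - \frac{3242}{1543} = \left(-1221\right) \left(- \frac{1}{3813}\right) - \frac{3242}{1543} = \frac{407}{1271} - \frac{3242}{1543} = - \frac{3492581}{1961153}$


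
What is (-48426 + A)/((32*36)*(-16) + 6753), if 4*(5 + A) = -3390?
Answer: 98557/23358 ≈ 4.2194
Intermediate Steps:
A = -1705/2 (A = -5 + (¼)*(-3390) = -5 - 1695/2 = -1705/2 ≈ -852.50)
(-48426 + A)/((32*36)*(-16) + 6753) = (-48426 - 1705/2)/((32*36)*(-16) + 6753) = -98557/(2*(1152*(-16) + 6753)) = -98557/(2*(-18432 + 6753)) = -98557/2/(-11679) = -98557/2*(-1/11679) = 98557/23358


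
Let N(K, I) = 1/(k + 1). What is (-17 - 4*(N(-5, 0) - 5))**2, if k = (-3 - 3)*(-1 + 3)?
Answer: 1369/121 ≈ 11.314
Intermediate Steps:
k = -12 (k = -6*2 = -12)
N(K, I) = -1/11 (N(K, I) = 1/(-12 + 1) = 1/(-11) = -1/11)
(-17 - 4*(N(-5, 0) - 5))**2 = (-17 - 4*(-1/11 - 5))**2 = (-17 - 4*(-56/11))**2 = (-17 + 224/11)**2 = (37/11)**2 = 1369/121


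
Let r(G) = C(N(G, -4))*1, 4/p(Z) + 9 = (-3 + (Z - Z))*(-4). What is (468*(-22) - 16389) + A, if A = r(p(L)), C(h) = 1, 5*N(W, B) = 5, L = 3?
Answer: -26684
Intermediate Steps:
N(W, B) = 1 (N(W, B) = (⅕)*5 = 1)
p(Z) = 4/3 (p(Z) = 4/(-9 + (-3 + (Z - Z))*(-4)) = 4/(-9 + (-3 + 0)*(-4)) = 4/(-9 - 3*(-4)) = 4/(-9 + 12) = 4/3)
r(G) = 1 (r(G) = 1*1 = 1)
A = 1
(468*(-22) - 16389) + A = (468*(-22) - 16389) + 1 = (-10296 - 16389) + 1 = -26685 + 1 = -26684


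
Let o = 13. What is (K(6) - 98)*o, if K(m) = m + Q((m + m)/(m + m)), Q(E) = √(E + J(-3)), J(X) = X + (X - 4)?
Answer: -1196 + 39*I ≈ -1196.0 + 39.0*I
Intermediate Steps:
J(X) = -4 + 2*X (J(X) = X + (-4 + X) = -4 + 2*X)
Q(E) = √(-10 + E) (Q(E) = √(E + (-4 + 2*(-3))) = √(E + (-4 - 6)) = √(E - 10) = √(-10 + E))
K(m) = m + 3*I (K(m) = m + √(-10 + (m + m)/(m + m)) = m + √(-10 + (2*m)/((2*m))) = m + √(-10 + (2*m)*(1/(2*m))) = m + √(-10 + 1) = m + √(-9) = m + 3*I)
(K(6) - 98)*o = ((6 + 3*I) - 98)*13 = (-92 + 3*I)*13 = -1196 + 39*I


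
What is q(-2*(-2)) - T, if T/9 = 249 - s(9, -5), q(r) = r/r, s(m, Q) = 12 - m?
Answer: -2213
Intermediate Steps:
q(r) = 1
T = 2214 (T = 9*(249 - (12 - 1*9)) = 9*(249 - (12 - 9)) = 9*(249 - 1*3) = 9*(249 - 3) = 9*246 = 2214)
q(-2*(-2)) - T = 1 - 1*2214 = 1 - 2214 = -2213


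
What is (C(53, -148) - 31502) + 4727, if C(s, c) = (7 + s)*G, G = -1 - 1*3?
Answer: -27015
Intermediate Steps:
G = -4 (G = -1 - 3 = -4)
C(s, c) = -28 - 4*s (C(s, c) = (7 + s)*(-4) = -28 - 4*s)
(C(53, -148) - 31502) + 4727 = ((-28 - 4*53) - 31502) + 4727 = ((-28 - 212) - 31502) + 4727 = (-240 - 31502) + 4727 = -31742 + 4727 = -27015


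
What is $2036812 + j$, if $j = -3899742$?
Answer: $-1862930$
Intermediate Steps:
$2036812 + j = 2036812 - 3899742 = -1862930$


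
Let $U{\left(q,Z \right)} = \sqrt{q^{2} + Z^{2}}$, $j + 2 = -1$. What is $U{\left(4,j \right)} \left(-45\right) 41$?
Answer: $-9225$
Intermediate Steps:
$j = -3$ ($j = -2 - 1 = -3$)
$U{\left(q,Z \right)} = \sqrt{Z^{2} + q^{2}}$
$U{\left(4,j \right)} \left(-45\right) 41 = \sqrt{\left(-3\right)^{2} + 4^{2}} \left(-45\right) 41 = \sqrt{9 + 16} \left(-45\right) 41 = \sqrt{25} \left(-45\right) 41 = 5 \left(-45\right) 41 = \left(-225\right) 41 = -9225$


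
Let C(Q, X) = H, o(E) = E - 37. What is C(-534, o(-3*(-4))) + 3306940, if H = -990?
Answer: 3305950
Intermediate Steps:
o(E) = -37 + E
C(Q, X) = -990
C(-534, o(-3*(-4))) + 3306940 = -990 + 3306940 = 3305950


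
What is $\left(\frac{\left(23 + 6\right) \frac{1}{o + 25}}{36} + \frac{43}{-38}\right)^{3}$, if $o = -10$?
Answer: $- \frac{1352532078379}{1080045576000} \approx -1.2523$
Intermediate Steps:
$\left(\frac{\left(23 + 6\right) \frac{1}{o + 25}}{36} + \frac{43}{-38}\right)^{3} = \left(\frac{\left(23 + 6\right) \frac{1}{-10 + 25}}{36} + \frac{43}{-38}\right)^{3} = \left(\frac{29}{15} \cdot \frac{1}{36} + 43 \left(- \frac{1}{38}\right)\right)^{3} = \left(29 \cdot \frac{1}{15} \cdot \frac{1}{36} - \frac{43}{38}\right)^{3} = \left(\frac{29}{15} \cdot \frac{1}{36} - \frac{43}{38}\right)^{3} = \left(\frac{29}{540} - \frac{43}{38}\right)^{3} = \left(- \frac{11059}{10260}\right)^{3} = - \frac{1352532078379}{1080045576000}$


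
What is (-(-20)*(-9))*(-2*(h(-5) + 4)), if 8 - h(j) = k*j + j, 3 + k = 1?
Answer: 2520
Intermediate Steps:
k = -2 (k = -3 + 1 = -2)
h(j) = 8 + j (h(j) = 8 - (-2*j + j) = 8 - (-1)*j = 8 + j)
(-(-20)*(-9))*(-2*(h(-5) + 4)) = (-(-20)*(-9))*(-2*((8 - 5) + 4)) = (-20*9)*(-2*(3 + 4)) = -(-360)*7 = -180*(-14) = 2520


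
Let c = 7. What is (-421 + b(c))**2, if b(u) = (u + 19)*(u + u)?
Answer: 3249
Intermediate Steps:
b(u) = 2*u*(19 + u) (b(u) = (19 + u)*(2*u) = 2*u*(19 + u))
(-421 + b(c))**2 = (-421 + 2*7*(19 + 7))**2 = (-421 + 2*7*26)**2 = (-421 + 364)**2 = (-57)**2 = 3249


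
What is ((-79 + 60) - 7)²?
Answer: 676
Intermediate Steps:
((-79 + 60) - 7)² = (-19 - 7)² = (-26)² = 676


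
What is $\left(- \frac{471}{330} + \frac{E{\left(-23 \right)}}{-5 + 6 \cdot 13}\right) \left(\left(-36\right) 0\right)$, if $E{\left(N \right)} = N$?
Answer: $0$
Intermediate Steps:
$\left(- \frac{471}{330} + \frac{E{\left(-23 \right)}}{-5 + 6 \cdot 13}\right) \left(\left(-36\right) 0\right) = \left(- \frac{471}{330} - \frac{23}{-5 + 6 \cdot 13}\right) \left(\left(-36\right) 0\right) = \left(\left(-471\right) \frac{1}{330} - \frac{23}{-5 + 78}\right) 0 = \left(- \frac{157}{110} - \frac{23}{73}\right) 0 = \left(- \frac{13991}{8030}\right) 0 = 0$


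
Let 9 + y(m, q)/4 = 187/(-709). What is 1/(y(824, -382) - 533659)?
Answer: -709/378390503 ≈ -1.8737e-6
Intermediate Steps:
y(m, q) = -26272/709 (y(m, q) = -36 + 4*(187/(-709)) = -36 + 4*(187*(-1/709)) = -36 + 4*(-187/709) = -36 - 748/709 = -26272/709)
1/(y(824, -382) - 533659) = 1/(-26272/709 - 533659) = 1/(-378390503/709) = -709/378390503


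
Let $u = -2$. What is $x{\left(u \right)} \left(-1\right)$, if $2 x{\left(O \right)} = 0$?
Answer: $0$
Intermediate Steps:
$x{\left(O \right)} = 0$ ($x{\left(O \right)} = \frac{1}{2} \cdot 0 = 0$)
$x{\left(u \right)} \left(-1\right) = 0 \left(-1\right) = 0$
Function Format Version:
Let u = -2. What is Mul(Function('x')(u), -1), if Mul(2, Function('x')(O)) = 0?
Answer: 0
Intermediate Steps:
Function('x')(O) = 0 (Function('x')(O) = Mul(Rational(1, 2), 0) = 0)
Mul(Function('x')(u), -1) = Mul(0, -1) = 0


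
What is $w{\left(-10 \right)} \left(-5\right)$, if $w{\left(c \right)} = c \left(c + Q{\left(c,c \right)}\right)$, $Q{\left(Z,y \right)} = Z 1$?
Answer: $-1000$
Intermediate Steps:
$Q{\left(Z,y \right)} = Z$
$w{\left(c \right)} = 2 c^{2}$ ($w{\left(c \right)} = c \left(c + c\right) = c 2 c = 2 c^{2}$)
$w{\left(-10 \right)} \left(-5\right) = 2 \left(-10\right)^{2} \left(-5\right) = 2 \cdot 100 \left(-5\right) = 200 \left(-5\right) = -1000$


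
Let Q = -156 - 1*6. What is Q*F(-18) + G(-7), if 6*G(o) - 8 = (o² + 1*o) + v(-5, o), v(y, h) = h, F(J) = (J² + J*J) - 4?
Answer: -625925/6 ≈ -1.0432e+5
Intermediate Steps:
F(J) = -4 + 2*J² (F(J) = (J² + J²) - 4 = 2*J² - 4 = -4 + 2*J²)
Q = -162 (Q = -156 - 6 = -162)
G(o) = 4/3 + o/3 + o²/6 (G(o) = 4/3 + ((o² + 1*o) + o)/6 = 4/3 + ((o² + o) + o)/6 = 4/3 + ((o + o²) + o)/6 = 4/3 + (o² + 2*o)/6 = 4/3 + (o/3 + o²/6) = 4/3 + o/3 + o²/6)
Q*F(-18) + G(-7) = -162*(-4 + 2*(-18)²) + (4/3 + (⅓)*(-7) + (⅙)*(-7)²) = -162*(-4 + 2*324) + (4/3 - 7/3 + (⅙)*49) = -162*(-4 + 648) + (4/3 - 7/3 + 49/6) = -162*644 + 43/6 = -104328 + 43/6 = -625925/6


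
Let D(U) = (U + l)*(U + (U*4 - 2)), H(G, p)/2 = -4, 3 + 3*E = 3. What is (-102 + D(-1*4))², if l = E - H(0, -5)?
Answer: 36100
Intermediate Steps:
E = 0 (E = -1 + (⅓)*3 = -1 + 1 = 0)
H(G, p) = -8 (H(G, p) = 2*(-4) = -8)
l = 8 (l = 0 - 1*(-8) = 0 + 8 = 8)
D(U) = (-2 + 5*U)*(8 + U) (D(U) = (U + 8)*(U + (U*4 - 2)) = (8 + U)*(U + (4*U - 2)) = (8 + U)*(U + (-2 + 4*U)) = (8 + U)*(-2 + 5*U) = (-2 + 5*U)*(8 + U))
(-102 + D(-1*4))² = (-102 + (-16 + 5*(-1*4)² + 38*(-1*4)))² = (-102 + (-16 + 5*(-4)² + 38*(-4)))² = (-102 + (-16 + 5*16 - 152))² = (-102 + (-16 + 80 - 152))² = (-102 - 88)² = (-190)² = 36100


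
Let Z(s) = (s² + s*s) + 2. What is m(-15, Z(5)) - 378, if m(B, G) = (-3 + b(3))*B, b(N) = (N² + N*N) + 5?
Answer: -678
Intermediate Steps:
b(N) = 5 + 2*N² (b(N) = (N² + N²) + 5 = 2*N² + 5 = 5 + 2*N²)
Z(s) = 2 + 2*s² (Z(s) = (s² + s²) + 2 = 2*s² + 2 = 2 + 2*s²)
m(B, G) = 20*B (m(B, G) = (-3 + (5 + 2*3²))*B = (-3 + (5 + 2*9))*B = (-3 + (5 + 18))*B = (-3 + 23)*B = 20*B)
m(-15, Z(5)) - 378 = 20*(-15) - 378 = -300 - 378 = -678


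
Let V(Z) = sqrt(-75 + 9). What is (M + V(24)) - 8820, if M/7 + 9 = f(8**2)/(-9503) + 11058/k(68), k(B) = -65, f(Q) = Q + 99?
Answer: -478665236/47515 + I*sqrt(66) ≈ -10074.0 + 8.124*I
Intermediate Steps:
f(Q) = 99 + Q
V(Z) = I*sqrt(66) (V(Z) = sqrt(-66) = I*sqrt(66))
M = -59582936/47515 (M = -63 + 7*((99 + 8**2)/(-9503) + 11058/(-65)) = -63 + 7*((99 + 64)*(-1/9503) + 11058*(-1/65)) = -63 + 7*(163*(-1/9503) - 11058/65) = -63 + 7*(-163/9503 - 11058/65) = -63 + 7*(-8084213/47515) = -63 - 56589491/47515 = -59582936/47515 ≈ -1254.0)
(M + V(24)) - 8820 = (-59582936/47515 + I*sqrt(66)) - 8820 = -478665236/47515 + I*sqrt(66)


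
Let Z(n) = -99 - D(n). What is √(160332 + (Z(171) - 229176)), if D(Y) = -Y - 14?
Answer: I*√68758 ≈ 262.22*I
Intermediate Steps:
D(Y) = -14 - Y
Z(n) = -85 + n (Z(n) = -99 - (-14 - n) = -99 + (14 + n) = -85 + n)
√(160332 + (Z(171) - 229176)) = √(160332 + ((-85 + 171) - 229176)) = √(160332 + (86 - 229176)) = √(160332 - 229090) = √(-68758) = I*√68758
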